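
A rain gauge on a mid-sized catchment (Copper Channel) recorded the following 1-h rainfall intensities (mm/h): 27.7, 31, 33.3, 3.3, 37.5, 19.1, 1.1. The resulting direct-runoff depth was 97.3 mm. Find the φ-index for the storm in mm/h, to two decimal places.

Only the 5 blocks with intensity above φ contribute runoff: 27.7, 31, 33.3, 37.5, 19.1 mm/h.
Σ(I−φ)·Δt = d  ⇒  (27.7+31+33.3+37.5+19.1 − 5φ)·1 = 97.3
φ = (148.6 − 97.3/1) / 5 = 10.26 mm/h.

φ ≈ 10.26 mm/h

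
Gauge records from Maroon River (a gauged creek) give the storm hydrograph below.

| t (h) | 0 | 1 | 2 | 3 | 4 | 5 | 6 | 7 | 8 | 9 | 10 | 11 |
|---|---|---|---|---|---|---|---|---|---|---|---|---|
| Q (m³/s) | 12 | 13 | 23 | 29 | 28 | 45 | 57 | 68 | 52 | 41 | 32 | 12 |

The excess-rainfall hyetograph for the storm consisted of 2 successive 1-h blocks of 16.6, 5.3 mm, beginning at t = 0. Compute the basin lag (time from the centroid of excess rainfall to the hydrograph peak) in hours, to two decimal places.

Centroid of excess rainfall: t_c = Σ P_i·t̄_i / ΣP_i = 0.7420 h (block centres at 0.5, 1.5 h).
Hydrograph peak occurs at t = 7 h, so basin lag t_L = 7 − 0.7420 = 6.26 h.

t_L ≈ 6.26 h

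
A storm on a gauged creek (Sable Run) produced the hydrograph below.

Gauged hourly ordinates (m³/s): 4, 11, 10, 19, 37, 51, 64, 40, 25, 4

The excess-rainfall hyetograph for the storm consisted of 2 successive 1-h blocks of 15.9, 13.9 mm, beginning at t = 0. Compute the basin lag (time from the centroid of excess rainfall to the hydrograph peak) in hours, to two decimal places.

t_L ≈ 5.03 h

Centroid of excess rainfall: t_c = Σ P_i·t̄_i / ΣP_i = 0.9664 h (block centres at 0.5, 1.5 h).
Hydrograph peak occurs at t = 6 h, so basin lag t_L = 6 − 0.9664 = 5.03 h.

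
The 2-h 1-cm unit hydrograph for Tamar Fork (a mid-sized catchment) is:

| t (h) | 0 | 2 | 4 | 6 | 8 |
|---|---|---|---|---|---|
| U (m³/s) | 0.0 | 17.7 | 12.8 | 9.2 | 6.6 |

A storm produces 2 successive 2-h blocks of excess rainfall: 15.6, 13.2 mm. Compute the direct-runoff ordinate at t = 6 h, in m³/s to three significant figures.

Q ≈ 31.2 m³/s

By discrete convolution, Q_j = Σ (P_i / 10 mm) · U_{j−i}.
At t = 6 h (j=3): Q = (15.6/10)·9.2 + (13.2/10)·12.8 = 31.2 m³/s.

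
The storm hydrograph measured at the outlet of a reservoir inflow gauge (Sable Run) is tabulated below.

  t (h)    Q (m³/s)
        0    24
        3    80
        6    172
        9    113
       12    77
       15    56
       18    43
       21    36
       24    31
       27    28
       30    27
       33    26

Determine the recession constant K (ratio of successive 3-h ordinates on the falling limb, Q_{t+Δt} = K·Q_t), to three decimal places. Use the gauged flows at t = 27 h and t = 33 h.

Using the recession-limb readings at t = 27 h and t = 33 h: Q falls from 28 to 26 m³/s over 2 intervals.
K = (Q₂/Q₁)^(1/2) = (26/28)^(1/2) = 0.964.

K ≈ 0.964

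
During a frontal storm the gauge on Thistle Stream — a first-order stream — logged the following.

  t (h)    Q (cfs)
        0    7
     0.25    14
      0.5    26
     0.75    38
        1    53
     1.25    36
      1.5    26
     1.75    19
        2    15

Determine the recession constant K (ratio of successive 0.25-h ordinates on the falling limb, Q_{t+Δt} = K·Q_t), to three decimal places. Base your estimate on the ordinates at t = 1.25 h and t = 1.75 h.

K ≈ 0.726

Using the recession-limb readings at t = 1.25 h and t = 1.75 h: Q falls from 36 to 19 cfs over 2 intervals.
K = (Q₂/Q₁)^(1/2) = (19/36)^(1/2) = 0.726.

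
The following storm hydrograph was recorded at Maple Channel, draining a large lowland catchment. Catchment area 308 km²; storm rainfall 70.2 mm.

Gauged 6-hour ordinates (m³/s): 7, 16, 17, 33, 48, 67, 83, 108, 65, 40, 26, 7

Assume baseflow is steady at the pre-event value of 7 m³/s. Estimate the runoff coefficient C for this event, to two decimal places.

ΣQ_DR = 433.0 m³/s; V = ΣQ_DR·Δt = 9.353 × 10^6 m³.
Runoff depth d = V / A = 30.37 mm.
C = d / P = 30.37 / 70.2 = 0.43.

C ≈ 0.43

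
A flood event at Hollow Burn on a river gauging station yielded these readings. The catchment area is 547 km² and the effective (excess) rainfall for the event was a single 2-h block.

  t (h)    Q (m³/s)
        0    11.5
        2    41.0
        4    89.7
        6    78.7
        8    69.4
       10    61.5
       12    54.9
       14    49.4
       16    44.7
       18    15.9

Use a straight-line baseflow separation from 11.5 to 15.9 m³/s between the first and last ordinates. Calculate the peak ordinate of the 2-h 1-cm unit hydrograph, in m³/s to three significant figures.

Direct runoff: 0.00, 29.01, 77.22, 65.73, 55.94, 47.56, 40.47, 34.48, 29.29, 0.00 m³/s; ΣQ_DR = 379.7 m³/s, peak = 77.22 m³/s.
Runoff depth d = ΣQ_DR·Δt / A = 379.7 × 7200 / (547 km²) = 4.998 mm.
The 1-cm UH is the DRH scaled by (10 mm)/d, so U_p = 77.22 × 10/4.998 = 155 m³/s.

U_p ≈ 155 m³/s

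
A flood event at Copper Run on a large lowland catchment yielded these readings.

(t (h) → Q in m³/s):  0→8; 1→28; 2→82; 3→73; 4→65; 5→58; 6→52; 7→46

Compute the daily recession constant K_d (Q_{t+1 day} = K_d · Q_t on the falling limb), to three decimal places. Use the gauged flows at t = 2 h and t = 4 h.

Between t = 2 h and t = 4 h the flow falls from 82 to 65 m³/s over 2×1 h = 2 h.
Per-interval ratio K = (65/82)^(1/2) = 0.8903; K_d = K^(24/1) = 0.062.

K_d ≈ 0.062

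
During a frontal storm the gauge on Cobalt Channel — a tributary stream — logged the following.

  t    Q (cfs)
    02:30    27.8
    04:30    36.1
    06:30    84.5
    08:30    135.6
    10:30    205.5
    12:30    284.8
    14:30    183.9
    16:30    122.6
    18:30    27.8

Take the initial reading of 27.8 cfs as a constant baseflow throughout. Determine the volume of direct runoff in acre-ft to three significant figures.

V ≈ 142 acre-ft

Direct-runoff ordinates (Q − Q_b): 0.0, 8.3, 56.7, 107.8, 177.7, 257.0, 156.1, 94.8, 0.0 cfs.
ΣQ_DR = 858.4 cfs.
With Δt = 2 h = 7200 s, V = ΣQ_DR · Δt = 858.4 × 7200 = 6.18 × 10^6 ft³ = 142 acre-ft.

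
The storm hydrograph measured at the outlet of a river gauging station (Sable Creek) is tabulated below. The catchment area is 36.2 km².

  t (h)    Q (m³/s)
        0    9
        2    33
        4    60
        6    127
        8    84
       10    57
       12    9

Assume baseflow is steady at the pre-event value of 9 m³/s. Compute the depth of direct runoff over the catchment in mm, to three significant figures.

Direct runoff: 0.0, 24.0, 51.0, 118.0, 75.0, 48.0, 0.0 m³/s; ΣQ_DR = 316.0 m³/s.
V = ΣQ_DR · Δt = 316.0 × 7200 s = 2.275 × 10^6 m³.
Over A = 36.2 km², depth = V / A = 62.9 mm.

d ≈ 62.9 mm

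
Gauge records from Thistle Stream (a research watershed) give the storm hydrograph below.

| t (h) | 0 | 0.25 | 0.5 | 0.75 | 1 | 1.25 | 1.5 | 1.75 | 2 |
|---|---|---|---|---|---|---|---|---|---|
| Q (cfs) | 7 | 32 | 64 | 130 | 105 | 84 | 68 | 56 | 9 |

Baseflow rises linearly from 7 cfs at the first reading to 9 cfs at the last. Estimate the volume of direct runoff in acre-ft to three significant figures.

V ≈ 9.98 acre-ft

Direct-runoff ordinates (Q − Q_b): 0.00, 24.75, 56.50, 122.25, 97.00, 75.75, 59.50, 47.25, 0.00 cfs.
ΣQ_DR = 483.0 cfs.
With Δt = 0.25 h = 900 s, V = ΣQ_DR · Δt = 483.0 × 900 = 4.35 × 10^5 ft³ = 9.98 acre-ft.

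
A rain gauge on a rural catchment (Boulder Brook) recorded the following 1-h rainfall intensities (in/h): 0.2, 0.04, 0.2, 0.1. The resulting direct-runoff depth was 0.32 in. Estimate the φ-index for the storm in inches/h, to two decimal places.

φ ≈ 0.06 in/h

Only the 3 blocks with intensity above φ contribute runoff: 0.2, 0.2, 0.1 in/h.
Σ(I−φ)·Δt = d  ⇒  (0.2+0.2+0.1 − 3φ)·1 = 0.32
φ = (0.5000 − 0.32/1) / 3 = 0.06 in/h.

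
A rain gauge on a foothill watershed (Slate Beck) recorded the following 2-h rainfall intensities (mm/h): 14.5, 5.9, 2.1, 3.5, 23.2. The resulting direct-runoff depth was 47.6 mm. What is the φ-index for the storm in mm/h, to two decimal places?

Only the 2 blocks with intensity above φ contribute runoff: 14.5, 23.2 mm/h.
Σ(I−φ)·Δt = d  ⇒  (14.5+23.2 − 2φ)·2 = 47.6
φ = (37.70 − 47.6/2) / 2 = 6.95 mm/h.

φ ≈ 6.95 mm/h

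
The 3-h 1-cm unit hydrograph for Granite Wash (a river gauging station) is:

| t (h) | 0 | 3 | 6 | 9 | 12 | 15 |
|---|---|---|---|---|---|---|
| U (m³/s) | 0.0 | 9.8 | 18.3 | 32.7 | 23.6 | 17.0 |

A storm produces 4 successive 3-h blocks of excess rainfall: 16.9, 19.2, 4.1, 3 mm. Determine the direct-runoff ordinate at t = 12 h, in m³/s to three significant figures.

Q ≈ 113 m³/s

By discrete convolution, Q_j = Σ (P_i / 10 mm) · U_{j−i}.
At t = 12 h (j=4): Q = (16.9/10)·23.6 + (19.2/10)·32.7 + (4.1/10)·18.3 + (3/10)·9.8 = 113 m³/s.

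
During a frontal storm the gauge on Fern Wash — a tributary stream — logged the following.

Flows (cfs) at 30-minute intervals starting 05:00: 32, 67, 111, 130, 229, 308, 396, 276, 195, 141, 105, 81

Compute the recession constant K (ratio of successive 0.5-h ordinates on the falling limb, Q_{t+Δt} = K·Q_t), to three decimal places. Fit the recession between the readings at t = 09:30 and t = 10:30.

K ≈ 0.758

Using the recession-limb readings at t = 09:30 and t = 10:30: Q falls from 141 to 81 cfs over 2 intervals.
K = (Q₂/Q₁)^(1/2) = (81/141)^(1/2) = 0.758.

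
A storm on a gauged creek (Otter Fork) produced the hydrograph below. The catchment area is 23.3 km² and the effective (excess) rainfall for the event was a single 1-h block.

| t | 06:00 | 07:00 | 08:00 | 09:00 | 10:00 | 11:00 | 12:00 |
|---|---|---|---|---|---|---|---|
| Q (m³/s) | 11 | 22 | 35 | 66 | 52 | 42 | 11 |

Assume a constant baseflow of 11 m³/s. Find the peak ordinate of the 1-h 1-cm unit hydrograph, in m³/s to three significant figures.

U_p ≈ 22.0 m³/s

Direct runoff: 0.0, 11.0, 24.0, 55.0, 41.0, 31.0, 0.0 m³/s; ΣQ_DR = 162.0 m³/s, peak = 55.0 m³/s.
Runoff depth d = ΣQ_DR·Δt / A = 162.0 × 3600 / (23.3 km²) = 25.03 mm.
The 1-cm UH is the DRH scaled by (10 mm)/d, so U_p = 55.0 × 10/25.03 = 22.0 m³/s.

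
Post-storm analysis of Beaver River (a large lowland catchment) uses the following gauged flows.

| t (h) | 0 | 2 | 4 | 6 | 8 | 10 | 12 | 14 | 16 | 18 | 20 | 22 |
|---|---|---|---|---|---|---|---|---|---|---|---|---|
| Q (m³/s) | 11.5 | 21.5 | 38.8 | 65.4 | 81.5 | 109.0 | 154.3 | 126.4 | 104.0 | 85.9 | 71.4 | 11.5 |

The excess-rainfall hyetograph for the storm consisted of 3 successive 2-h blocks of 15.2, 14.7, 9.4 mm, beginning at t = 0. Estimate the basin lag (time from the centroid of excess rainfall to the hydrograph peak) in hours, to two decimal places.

t_L ≈ 9.30 h

Centroid of excess rainfall: t_c = Σ P_i·t̄_i / ΣP_i = 2.7048 h (block centres at 1, 3, 5 h).
Hydrograph peak occurs at t = 12 h, so basin lag t_L = 12 − 2.7048 = 9.30 h.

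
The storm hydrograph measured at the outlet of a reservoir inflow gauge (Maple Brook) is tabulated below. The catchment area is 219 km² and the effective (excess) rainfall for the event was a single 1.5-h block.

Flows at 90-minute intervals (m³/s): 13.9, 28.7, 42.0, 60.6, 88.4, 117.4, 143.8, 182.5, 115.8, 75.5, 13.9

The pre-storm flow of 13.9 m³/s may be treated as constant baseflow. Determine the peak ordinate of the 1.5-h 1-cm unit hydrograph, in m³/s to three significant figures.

Direct runoff: 0.0, 14.8, 28.1, 46.7, 74.5, 103.5, 129.9, 168.6, 101.9, 61.6, 0.0 m³/s; ΣQ_DR = 729.6 m³/s, peak = 168.6 m³/s.
Runoff depth d = ΣQ_DR·Δt / A = 729.6 × 5400 / (219 km²) = 17.99 mm.
The 1-cm UH is the DRH scaled by (10 mm)/d, so U_p = 168.6 × 10/17.99 = 93.7 m³/s.

U_p ≈ 93.7 m³/s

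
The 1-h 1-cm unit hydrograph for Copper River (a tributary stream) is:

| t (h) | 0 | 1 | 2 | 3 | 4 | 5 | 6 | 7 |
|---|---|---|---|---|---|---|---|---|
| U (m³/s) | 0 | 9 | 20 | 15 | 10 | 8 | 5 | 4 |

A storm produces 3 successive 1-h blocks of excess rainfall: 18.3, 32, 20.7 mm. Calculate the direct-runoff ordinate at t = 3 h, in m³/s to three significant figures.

By discrete convolution, Q_j = Σ (P_i / 10 mm) · U_{j−i}.
At t = 3 h (j=3): Q = (18.3/10)·15 + (32/10)·20 + (20.7/10)·9 = 110 m³/s.

Q ≈ 110 m³/s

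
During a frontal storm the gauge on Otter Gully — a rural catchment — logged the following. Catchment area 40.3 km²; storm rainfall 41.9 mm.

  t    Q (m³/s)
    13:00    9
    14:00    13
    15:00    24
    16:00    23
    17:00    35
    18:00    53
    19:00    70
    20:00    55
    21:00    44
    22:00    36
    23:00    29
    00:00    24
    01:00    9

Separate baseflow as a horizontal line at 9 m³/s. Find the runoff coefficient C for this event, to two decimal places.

ΣQ_DR = 307.0 m³/s; V = ΣQ_DR·Δt = 1.105 × 10^6 m³.
Runoff depth d = V / A = 27.42 mm.
C = d / P = 27.42 / 41.9 = 0.65.

C ≈ 0.65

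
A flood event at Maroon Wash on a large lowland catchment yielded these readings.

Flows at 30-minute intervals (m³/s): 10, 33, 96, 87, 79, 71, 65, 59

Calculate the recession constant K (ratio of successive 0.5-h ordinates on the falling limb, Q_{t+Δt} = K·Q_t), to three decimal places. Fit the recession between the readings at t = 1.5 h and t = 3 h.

K ≈ 0.907

Using the recession-limb readings at t = 1.5 h and t = 3 h: Q falls from 87 to 65 m³/s over 3 intervals.
K = (Q₂/Q₁)^(1/3) = (65/87)^(1/3) = 0.907.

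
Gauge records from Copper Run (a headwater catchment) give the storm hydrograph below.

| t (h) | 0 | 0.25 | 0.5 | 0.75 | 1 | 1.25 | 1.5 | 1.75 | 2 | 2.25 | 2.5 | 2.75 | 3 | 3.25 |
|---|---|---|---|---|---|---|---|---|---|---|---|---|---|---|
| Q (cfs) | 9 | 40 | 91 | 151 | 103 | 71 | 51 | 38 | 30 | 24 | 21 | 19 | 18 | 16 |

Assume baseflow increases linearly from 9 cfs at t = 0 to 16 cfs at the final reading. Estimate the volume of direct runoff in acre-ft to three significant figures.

V ≈ 10.5 acre-ft

Direct-runoff ordinates (Q − Q_b): 0.00, 30.46, 80.92, 140.38, 91.85, 59.31, 38.77, 25.23, 16.69, 10.15, 6.62, 4.08, 2.54, 0.00 cfs.
ΣQ_DR = 507.0 cfs.
With Δt = 0.25 h = 900 s, V = ΣQ_DR · Δt = 507.0 × 900 = 4.56 × 10^5 ft³ = 10.5 acre-ft.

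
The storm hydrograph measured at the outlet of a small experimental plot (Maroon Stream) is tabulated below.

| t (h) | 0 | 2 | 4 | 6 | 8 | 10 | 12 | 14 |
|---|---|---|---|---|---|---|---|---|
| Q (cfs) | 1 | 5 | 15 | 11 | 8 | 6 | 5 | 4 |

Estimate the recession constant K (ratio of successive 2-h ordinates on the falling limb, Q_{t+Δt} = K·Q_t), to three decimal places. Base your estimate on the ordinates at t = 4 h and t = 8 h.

Using the recession-limb readings at t = 4 h and t = 8 h: Q falls from 15 to 8 cfs over 2 intervals.
K = (Q₂/Q₁)^(1/2) = (8/15)^(1/2) = 0.730.

K ≈ 0.730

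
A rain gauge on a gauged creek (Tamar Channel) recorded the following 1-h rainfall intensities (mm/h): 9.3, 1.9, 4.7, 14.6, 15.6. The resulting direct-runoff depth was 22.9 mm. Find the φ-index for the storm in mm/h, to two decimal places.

φ ≈ 5.53 mm/h

Only the 3 blocks with intensity above φ contribute runoff: 9.3, 14.6, 15.6 mm/h.
Σ(I−φ)·Δt = d  ⇒  (9.3+14.6+15.6 − 3φ)·1 = 22.9
φ = (39.50 − 22.9/1) / 3 = 5.53 mm/h.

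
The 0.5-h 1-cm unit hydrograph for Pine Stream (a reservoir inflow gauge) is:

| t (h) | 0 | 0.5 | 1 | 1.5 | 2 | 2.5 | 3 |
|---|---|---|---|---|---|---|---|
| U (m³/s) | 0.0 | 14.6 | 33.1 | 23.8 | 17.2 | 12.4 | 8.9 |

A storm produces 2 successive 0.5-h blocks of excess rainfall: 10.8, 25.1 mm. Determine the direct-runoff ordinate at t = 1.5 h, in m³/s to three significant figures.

By discrete convolution, Q_j = Σ (P_i / 10 mm) · U_{j−i}.
At t = 1.5 h (j=3): Q = (10.8/10)·23.8 + (25.1/10)·33.1 = 109 m³/s.

Q ≈ 109 m³/s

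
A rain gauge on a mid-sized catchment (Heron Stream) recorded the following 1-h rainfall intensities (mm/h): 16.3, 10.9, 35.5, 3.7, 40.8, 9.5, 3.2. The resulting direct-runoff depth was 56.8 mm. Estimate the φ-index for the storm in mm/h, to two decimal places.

Only the 3 blocks with intensity above φ contribute runoff: 16.3, 35.5, 40.8 mm/h.
Σ(I−φ)·Δt = d  ⇒  (16.3+35.5+40.8 − 3φ)·1 = 56.8
φ = (92.60 − 56.8/1) / 3 = 11.93 mm/h.

φ ≈ 11.93 mm/h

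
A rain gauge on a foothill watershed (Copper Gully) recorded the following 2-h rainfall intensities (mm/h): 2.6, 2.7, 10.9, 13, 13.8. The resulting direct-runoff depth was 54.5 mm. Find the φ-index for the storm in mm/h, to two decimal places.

φ ≈ 3.48 mm/h

Only the 3 blocks with intensity above φ contribute runoff: 10.9, 13, 13.8 mm/h.
Σ(I−φ)·Δt = d  ⇒  (10.9+13+13.8 − 3φ)·2 = 54.5
φ = (37.70 − 54.5/2) / 3 = 3.48 mm/h.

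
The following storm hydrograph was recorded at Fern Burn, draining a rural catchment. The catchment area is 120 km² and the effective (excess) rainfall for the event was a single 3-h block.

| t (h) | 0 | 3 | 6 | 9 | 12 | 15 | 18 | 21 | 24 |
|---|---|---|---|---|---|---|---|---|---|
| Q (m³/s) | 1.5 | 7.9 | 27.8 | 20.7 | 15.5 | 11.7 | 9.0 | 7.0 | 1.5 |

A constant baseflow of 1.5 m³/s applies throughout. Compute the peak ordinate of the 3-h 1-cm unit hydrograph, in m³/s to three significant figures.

U_p ≈ 32.8 m³/s

Direct runoff: 0.0, 6.4, 26.3, 19.2, 14.0, 10.2, 7.5, 5.5, 0.0 m³/s; ΣQ_DR = 89.10 m³/s, peak = 26.3 m³/s.
Runoff depth d = ΣQ_DR·Δt / A = 89.10 × 10800 / (120 km²) = 8.019 mm.
The 1-cm UH is the DRH scaled by (10 mm)/d, so U_p = 26.3 × 10/8.019 = 32.8 m³/s.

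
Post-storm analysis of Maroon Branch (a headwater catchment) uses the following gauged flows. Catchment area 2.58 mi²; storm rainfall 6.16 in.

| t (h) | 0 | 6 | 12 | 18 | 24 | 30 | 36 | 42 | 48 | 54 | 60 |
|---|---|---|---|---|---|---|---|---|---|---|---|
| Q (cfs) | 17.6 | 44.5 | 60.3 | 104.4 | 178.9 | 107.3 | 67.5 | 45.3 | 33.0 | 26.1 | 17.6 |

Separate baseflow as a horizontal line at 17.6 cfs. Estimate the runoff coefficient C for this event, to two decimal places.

C ≈ 0.30

ΣQ_DR = 508.9 cfs; V = ΣQ_DR·Δt = 1.099 × 10^7 ft³.
Runoff depth d = V / A = 1.834 in.
C = d / P = 1.834 / 6.16 = 0.30.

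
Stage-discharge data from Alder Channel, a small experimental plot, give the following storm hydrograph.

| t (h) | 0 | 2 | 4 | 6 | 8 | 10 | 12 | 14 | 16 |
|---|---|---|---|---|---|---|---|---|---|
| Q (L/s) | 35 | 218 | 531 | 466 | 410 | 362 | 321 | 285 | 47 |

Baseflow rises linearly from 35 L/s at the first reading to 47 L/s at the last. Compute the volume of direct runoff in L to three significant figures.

Direct-runoff ordinates (Q − Q_b): 0.00, 181.50, 493.00, 426.50, 369.00, 319.50, 277.00, 239.50, 0.00 L/s.
ΣQ_DR = 2306 L/s.
With Δt = 2 h = 7200 s, V = ΣQ_DR · Δt = 2306 × 7200 = 1.66 × 10^7 L.

V ≈ 1.66 × 10^7 L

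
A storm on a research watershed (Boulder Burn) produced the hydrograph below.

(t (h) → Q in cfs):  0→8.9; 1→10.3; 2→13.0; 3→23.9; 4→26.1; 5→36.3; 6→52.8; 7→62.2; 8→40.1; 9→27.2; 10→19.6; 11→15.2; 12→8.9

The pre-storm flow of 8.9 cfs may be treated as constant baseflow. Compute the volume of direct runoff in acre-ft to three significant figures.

V ≈ 18.9 acre-ft

Direct-runoff ordinates (Q − Q_b): 0.0, 1.4, 4.1, 15.0, 17.2, 27.4, 43.9, 53.3, 31.2, 18.3, 10.7, 6.3, 0.0 cfs.
ΣQ_DR = 228.8 cfs.
With Δt = 1 h = 3600 s, V = ΣQ_DR · Δt = 228.8 × 3600 = 8.24 × 10^5 ft³ = 18.9 acre-ft.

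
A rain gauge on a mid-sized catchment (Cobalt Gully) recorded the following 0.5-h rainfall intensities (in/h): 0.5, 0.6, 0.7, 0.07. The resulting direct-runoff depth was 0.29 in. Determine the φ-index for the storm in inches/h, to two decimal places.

Only the 3 blocks with intensity above φ contribute runoff: 0.5, 0.6, 0.7 in/h.
Σ(I−φ)·Δt = d  ⇒  (0.5+0.6+0.7 − 3φ)·0.5 = 0.29
φ = (1.800 − 0.29/0.5) / 3 = 0.41 in/h.

φ ≈ 0.41 in/h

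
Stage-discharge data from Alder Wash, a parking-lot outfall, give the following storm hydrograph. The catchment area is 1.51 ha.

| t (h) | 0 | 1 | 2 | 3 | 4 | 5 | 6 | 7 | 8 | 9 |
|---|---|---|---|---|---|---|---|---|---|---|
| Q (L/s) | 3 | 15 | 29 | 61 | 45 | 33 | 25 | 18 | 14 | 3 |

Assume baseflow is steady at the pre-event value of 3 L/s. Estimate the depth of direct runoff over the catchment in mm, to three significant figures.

d ≈ 51.5 mm

Direct runoff: 0.0, 12.0, 26.0, 58.0, 42.0, 30.0, 22.0, 15.0, 11.0, 0.0 L/s; ΣQ_DR = 216.0 L/s.
V = ΣQ_DR · Δt = 216.0 × 3600 s = 7.776 × 10^5 L.
Over A = 1.51 ha, depth = V / A = 51.5 mm.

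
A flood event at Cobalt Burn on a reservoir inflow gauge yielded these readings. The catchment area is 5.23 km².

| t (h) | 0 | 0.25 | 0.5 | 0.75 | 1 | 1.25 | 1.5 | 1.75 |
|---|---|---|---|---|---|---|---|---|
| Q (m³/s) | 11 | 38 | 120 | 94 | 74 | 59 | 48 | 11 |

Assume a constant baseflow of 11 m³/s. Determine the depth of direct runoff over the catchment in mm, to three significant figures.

d ≈ 63.2 mm

Direct runoff: 0.0, 27.0, 109.0, 83.0, 63.0, 48.0, 37.0, 0.0 m³/s; ΣQ_DR = 367.0 m³/s.
V = ΣQ_DR · Δt = 367.0 × 900 s = 3.303 × 10^5 m³.
Over A = 5.23 km², depth = V / A = 63.2 mm.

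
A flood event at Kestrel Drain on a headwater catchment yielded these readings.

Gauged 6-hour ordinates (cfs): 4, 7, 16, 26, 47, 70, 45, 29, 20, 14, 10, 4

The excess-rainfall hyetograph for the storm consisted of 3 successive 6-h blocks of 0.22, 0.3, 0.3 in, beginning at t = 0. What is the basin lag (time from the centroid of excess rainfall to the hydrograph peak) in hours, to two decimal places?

t_L ≈ 20.41 h

Centroid of excess rainfall: t_c = Σ P_i·t̄_i / ΣP_i = 9.5854 h (block centres at 3, 9, 15 h).
Hydrograph peak occurs at t = 30 h, so basin lag t_L = 30 − 9.5854 = 20.41 h.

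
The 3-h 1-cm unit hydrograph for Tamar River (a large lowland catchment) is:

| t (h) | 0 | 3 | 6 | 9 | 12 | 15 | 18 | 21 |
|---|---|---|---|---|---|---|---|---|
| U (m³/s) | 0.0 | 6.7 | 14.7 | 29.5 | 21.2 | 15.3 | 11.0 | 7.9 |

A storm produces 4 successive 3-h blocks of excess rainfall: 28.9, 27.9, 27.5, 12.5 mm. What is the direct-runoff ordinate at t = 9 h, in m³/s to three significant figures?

By discrete convolution, Q_j = Σ (P_i / 10 mm) · U_{j−i}.
At t = 9 h (j=3): Q = (28.9/10)·29.5 + (27.9/10)·14.7 + (27.5/10)·6.7 + (12.5/10)·0.0 = 145 m³/s.

Q ≈ 145 m³/s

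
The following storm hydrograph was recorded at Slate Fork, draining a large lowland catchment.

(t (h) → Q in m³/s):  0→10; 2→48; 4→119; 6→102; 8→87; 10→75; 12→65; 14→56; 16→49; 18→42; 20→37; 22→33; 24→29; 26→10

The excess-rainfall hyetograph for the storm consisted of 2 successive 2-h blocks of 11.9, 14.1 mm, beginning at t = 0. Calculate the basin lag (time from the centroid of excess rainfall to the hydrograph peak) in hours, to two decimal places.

Centroid of excess rainfall: t_c = Σ P_i·t̄_i / ΣP_i = 2.0846 h (block centres at 1, 3 h).
Hydrograph peak occurs at t = 4 h, so basin lag t_L = 4 − 2.0846 = 1.92 h.

t_L ≈ 1.92 h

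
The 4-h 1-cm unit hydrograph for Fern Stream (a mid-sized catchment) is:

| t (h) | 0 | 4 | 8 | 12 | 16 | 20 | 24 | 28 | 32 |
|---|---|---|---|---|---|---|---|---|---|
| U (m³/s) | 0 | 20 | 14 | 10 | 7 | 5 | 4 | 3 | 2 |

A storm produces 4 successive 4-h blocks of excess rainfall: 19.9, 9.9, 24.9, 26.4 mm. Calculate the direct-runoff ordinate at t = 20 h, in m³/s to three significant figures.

Q ≈ 78.7 m³/s

By discrete convolution, Q_j = Σ (P_i / 10 mm) · U_{j−i}.
At t = 20 h (j=5): Q = (19.9/10)·5 + (9.9/10)·7 + (24.9/10)·10 + (26.4/10)·14 = 78.7 m³/s.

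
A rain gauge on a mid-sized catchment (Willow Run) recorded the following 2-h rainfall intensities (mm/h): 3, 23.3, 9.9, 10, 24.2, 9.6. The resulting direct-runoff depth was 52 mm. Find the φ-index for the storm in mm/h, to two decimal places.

φ ≈ 10.75 mm/h

Only the 2 blocks with intensity above φ contribute runoff: 23.3, 24.2 mm/h.
Σ(I−φ)·Δt = d  ⇒  (23.3+24.2 − 2φ)·2 = 52
φ = (47.50 − 52/2) / 2 = 10.75 mm/h.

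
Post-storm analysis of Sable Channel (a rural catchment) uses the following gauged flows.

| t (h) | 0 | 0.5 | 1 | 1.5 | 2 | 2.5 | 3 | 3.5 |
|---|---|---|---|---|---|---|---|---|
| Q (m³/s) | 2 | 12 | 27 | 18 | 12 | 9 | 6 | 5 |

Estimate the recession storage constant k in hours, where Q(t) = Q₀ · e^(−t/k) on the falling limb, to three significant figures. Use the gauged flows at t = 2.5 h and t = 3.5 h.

On the falling limb, Q drops from 9 to 5 m³/s between t = 2.5 h and t = 3.5 h (Δt = 1 h).
k = −Δt / ln(Q₂/Q₁) = −1 / ln(5/9) = 1.70 h.

k ≈ 1.70 h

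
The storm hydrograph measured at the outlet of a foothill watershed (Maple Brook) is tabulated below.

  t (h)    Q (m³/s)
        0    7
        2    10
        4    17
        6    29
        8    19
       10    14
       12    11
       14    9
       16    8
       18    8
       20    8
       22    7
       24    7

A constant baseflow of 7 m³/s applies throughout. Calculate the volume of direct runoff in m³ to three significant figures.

V ≈ 4.54 × 10^5 m³

Direct-runoff ordinates (Q − Q_b): 0.0, 3.0, 10.0, 22.0, 12.0, 7.0, 4.0, 2.0, 1.0, 1.0, 1.0, 0.0, 0.0 m³/s.
ΣQ_DR = 63.00 m³/s.
With Δt = 2 h = 7200 s, V = ΣQ_DR · Δt = 63.00 × 7200 = 4.54 × 10^5 m³.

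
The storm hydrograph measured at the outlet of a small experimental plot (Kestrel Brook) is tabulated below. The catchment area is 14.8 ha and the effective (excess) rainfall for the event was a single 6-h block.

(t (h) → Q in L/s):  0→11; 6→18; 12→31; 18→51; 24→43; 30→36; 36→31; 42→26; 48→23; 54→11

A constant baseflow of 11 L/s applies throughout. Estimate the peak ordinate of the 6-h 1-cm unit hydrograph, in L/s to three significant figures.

Direct runoff: 0.0, 7.0, 20.0, 40.0, 32.0, 25.0, 20.0, 15.0, 12.0, 0.0 L/s; ΣQ_DR = 171.0 L/s, peak = 40.0 L/s.
Runoff depth d = ΣQ_DR·Δt / A = 171.0 × 21600 / (14.8 ha) = 24.96 mm.
The 1-cm UH is the DRH scaled by (10 mm)/d, so U_p = 40.0 × 10/24.96 = 16.0 L/s.

U_p ≈ 16.0 L/s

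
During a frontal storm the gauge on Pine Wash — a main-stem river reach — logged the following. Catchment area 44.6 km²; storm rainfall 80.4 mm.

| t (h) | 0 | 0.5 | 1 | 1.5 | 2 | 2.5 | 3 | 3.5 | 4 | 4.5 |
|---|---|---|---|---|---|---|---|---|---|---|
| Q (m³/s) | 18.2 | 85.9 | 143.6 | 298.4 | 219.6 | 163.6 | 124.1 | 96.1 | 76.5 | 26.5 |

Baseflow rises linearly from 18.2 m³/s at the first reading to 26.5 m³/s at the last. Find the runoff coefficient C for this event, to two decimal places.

ΣQ_DR = 1029 m³/s; V = ΣQ_DR·Δt = 1.852 × 10^6 m³.
Runoff depth d = V / A = 41.53 mm.
C = d / P = 41.53 / 80.4 = 0.52.

C ≈ 0.52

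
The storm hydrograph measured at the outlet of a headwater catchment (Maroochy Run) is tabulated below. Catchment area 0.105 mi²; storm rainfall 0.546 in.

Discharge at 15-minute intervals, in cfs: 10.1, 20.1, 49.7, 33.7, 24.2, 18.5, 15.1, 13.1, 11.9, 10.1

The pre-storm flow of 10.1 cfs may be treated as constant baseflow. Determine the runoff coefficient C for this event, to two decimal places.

C ≈ 0.71

ΣQ_DR = 105.5 cfs; V = ΣQ_DR·Δt = 94950 ft³.
Runoff depth d = V / A = 0.3892 in.
C = d / P = 0.3892 / 0.546 = 0.71.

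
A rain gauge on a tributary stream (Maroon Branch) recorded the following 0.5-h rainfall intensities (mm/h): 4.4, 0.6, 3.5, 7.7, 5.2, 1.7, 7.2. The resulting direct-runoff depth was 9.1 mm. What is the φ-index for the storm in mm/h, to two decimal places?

Only the 5 blocks with intensity above φ contribute runoff: 4.4, 3.5, 7.7, 5.2, 7.2 mm/h.
Σ(I−φ)·Δt = d  ⇒  (4.4+3.5+7.7+5.2+7.2 − 5φ)·0.5 = 9.1
φ = (28.00 − 9.1/0.5) / 5 = 1.96 mm/h.

φ ≈ 1.96 mm/h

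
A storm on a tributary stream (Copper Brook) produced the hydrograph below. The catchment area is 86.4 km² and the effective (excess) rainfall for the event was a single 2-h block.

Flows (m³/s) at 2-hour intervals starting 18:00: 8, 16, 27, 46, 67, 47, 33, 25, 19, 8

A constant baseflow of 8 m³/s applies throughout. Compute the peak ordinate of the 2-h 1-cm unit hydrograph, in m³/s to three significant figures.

U_p ≈ 32.8 m³/s

Direct runoff: 0.0, 8.0, 19.0, 38.0, 59.0, 39.0, 25.0, 17.0, 11.0, 0.0 m³/s; ΣQ_DR = 216.0 m³/s, peak = 59.0 m³/s.
Runoff depth d = ΣQ_DR·Δt / A = 216.0 × 7200 / (86.4 km²) = 18.00 mm.
The 1-cm UH is the DRH scaled by (10 mm)/d, so U_p = 59.0 × 10/18.00 = 32.8 m³/s.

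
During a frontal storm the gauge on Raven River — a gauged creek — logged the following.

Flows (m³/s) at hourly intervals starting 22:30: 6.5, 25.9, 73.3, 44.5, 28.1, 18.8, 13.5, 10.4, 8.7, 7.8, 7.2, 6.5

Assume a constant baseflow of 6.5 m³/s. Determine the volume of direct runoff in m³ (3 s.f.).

Direct-runoff ordinates (Q − Q_b): 0.0, 19.4, 66.8, 38.0, 21.6, 12.3, 7.0, 3.9, 2.2, 1.3, 0.7, 0.0 m³/s.
ΣQ_DR = 173.2 m³/s.
With Δt = 1 h = 3600 s, V = ΣQ_DR · Δt = 173.2 × 3600 = 6.24 × 10^5 m³.

V ≈ 6.24 × 10^5 m³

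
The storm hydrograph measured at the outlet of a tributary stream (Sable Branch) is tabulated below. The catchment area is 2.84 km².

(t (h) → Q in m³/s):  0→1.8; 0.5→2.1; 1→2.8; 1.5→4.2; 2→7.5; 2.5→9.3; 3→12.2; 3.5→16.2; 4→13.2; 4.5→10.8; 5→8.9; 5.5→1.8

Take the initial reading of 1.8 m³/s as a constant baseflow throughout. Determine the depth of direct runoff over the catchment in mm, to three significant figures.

d ≈ 43.9 mm

Direct runoff: 0.0, 0.3, 1.0, 2.4, 5.7, 7.5, 10.4, 14.4, 11.4, 9.0, 7.1, 0.0 m³/s; ΣQ_DR = 69.20 m³/s.
V = ΣQ_DR · Δt = 69.20 × 1800 s = 1.246 × 10^5 m³.
Over A = 2.84 km², depth = V / A = 43.9 mm.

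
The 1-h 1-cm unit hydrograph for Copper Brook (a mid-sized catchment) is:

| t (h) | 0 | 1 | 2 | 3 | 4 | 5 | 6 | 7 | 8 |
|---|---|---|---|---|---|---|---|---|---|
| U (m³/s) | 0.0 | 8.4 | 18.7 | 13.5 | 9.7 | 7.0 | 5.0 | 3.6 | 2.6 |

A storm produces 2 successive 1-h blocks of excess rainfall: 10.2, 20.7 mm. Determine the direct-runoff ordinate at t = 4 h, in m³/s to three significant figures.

By discrete convolution, Q_j = Σ (P_i / 10 mm) · U_{j−i}.
At t = 4 h (j=4): Q = (10.2/10)·9.7 + (20.7/10)·13.5 = 37.8 m³/s.

Q ≈ 37.8 m³/s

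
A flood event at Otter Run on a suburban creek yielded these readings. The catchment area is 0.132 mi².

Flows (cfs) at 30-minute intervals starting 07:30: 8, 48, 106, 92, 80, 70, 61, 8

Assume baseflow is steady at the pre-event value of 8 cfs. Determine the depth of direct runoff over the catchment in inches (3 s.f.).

Direct runoff: 0.0, 40.0, 98.0, 84.0, 72.0, 62.0, 53.0, 0.0 cfs; ΣQ_DR = 409.0 cfs.
V = ΣQ_DR · Δt = 409.0 × 1800 s = 7.362 × 10^5 ft³.
Over A = 0.132 mi², depth = V / A = 2.40 in.

d ≈ 2.40 in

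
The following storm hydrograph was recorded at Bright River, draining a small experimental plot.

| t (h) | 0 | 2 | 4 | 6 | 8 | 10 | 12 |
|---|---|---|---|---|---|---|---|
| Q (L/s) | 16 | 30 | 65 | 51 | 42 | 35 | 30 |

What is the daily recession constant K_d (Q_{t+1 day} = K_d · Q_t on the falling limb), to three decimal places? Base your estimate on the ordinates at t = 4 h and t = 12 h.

Between t = 4 h and t = 12 h the flow falls from 65 to 30 L/s over 4×2 h = 8 h.
Per-interval ratio K = (30/65)^(1/4) = 0.8242; K_d = K^(24/2) = 0.098.

K_d ≈ 0.098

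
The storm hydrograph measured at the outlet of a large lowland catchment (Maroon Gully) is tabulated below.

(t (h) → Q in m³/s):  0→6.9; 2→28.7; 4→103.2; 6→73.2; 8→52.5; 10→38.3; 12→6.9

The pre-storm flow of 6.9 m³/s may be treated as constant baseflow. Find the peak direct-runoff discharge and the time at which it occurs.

Q_p = 96.3 m³/s at t = 4 h

Subtracting baseflow gives direct-runoff ordinates: 0.0, 21.8, 96.3, 66.3, 45.6, 31.4, 0.0 m³/s.
The maximum is 96.3 m³/s, occurring at the reading for t = 4 h.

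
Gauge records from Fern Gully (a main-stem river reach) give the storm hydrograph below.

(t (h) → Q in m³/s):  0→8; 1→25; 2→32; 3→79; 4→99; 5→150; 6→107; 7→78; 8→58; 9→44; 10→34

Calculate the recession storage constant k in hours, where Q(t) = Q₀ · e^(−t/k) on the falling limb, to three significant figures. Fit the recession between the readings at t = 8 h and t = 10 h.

k ≈ 3.74 h

On the falling limb, Q drops from 58 to 34 m³/s between t = 8 h and t = 10 h (Δt = 2 h).
k = −Δt / ln(Q₂/Q₁) = −2 / ln(34/58) = 3.74 h.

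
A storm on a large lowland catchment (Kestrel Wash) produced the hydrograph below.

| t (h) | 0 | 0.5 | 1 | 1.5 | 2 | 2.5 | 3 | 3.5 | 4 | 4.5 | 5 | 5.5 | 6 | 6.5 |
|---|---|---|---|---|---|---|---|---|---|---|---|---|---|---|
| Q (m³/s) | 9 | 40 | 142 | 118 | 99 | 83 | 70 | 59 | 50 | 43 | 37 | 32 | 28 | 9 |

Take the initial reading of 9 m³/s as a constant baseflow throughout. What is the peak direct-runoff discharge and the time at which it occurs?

Q_p = 133.0 m³/s at t = 1 h

Subtracting baseflow gives direct-runoff ordinates: 0.0, 31.0, 133.0, 109.0, 90.0, 74.0, 61.0, 50.0, 41.0, 34.0, 28.0, 23.0, 19.0, 0.0 m³/s.
The maximum is 133.0 m³/s, occurring at the reading for t = 1 h.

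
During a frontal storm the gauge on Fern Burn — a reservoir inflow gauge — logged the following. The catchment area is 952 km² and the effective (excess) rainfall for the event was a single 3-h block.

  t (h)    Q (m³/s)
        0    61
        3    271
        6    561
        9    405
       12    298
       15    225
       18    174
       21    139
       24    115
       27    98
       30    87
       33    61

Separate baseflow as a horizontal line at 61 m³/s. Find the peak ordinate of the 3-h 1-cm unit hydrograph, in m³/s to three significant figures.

U_p ≈ 250 m³/s

Direct runoff: 0.0, 210.0, 500.0, 344.0, 237.0, 164.0, 113.0, 78.0, 54.0, 37.0, 26.0, 0.0 m³/s; ΣQ_DR = 1763 m³/s, peak = 500.0 m³/s.
Runoff depth d = ΣQ_DR·Δt / A = 1763 × 10800 / (952 km²) = 20.00 mm.
The 1-cm UH is the DRH scaled by (10 mm)/d, so U_p = 500.0 × 10/20.00 = 250 m³/s.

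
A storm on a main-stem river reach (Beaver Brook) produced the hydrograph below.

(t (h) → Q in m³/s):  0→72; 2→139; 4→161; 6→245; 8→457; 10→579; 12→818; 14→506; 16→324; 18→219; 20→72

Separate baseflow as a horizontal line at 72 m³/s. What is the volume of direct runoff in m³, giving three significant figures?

Direct-runoff ordinates (Q − Q_b): 0.0, 67.0, 89.0, 173.0, 385.0, 507.0, 746.0, 434.0, 252.0, 147.0, 0.0 m³/s.
ΣQ_DR = 2800 m³/s.
With Δt = 2 h = 7200 s, V = ΣQ_DR · Δt = 2800 × 7200 = 2.02 × 10^7 m³.

V ≈ 2.02 × 10^7 m³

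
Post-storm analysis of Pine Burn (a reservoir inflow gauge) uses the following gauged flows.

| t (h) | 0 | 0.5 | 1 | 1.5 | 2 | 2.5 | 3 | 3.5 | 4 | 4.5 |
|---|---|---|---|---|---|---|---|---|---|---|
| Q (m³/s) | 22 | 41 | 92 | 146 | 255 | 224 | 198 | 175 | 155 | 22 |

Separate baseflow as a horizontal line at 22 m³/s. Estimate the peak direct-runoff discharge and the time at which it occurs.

Q_p = 233.0 m³/s at t = 2 h

Subtracting baseflow gives direct-runoff ordinates: 0.0, 19.0, 70.0, 124.0, 233.0, 202.0, 176.0, 153.0, 133.0, 0.0 m³/s.
The maximum is 233.0 m³/s, occurring at the reading for t = 2 h.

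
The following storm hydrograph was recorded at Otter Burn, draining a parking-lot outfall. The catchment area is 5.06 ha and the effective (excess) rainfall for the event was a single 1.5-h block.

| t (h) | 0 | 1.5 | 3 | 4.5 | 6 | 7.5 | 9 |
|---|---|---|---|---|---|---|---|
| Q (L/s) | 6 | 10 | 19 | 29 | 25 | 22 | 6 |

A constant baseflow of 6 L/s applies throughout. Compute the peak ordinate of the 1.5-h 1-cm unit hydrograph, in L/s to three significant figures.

U_p ≈ 28.7 L/s

Direct runoff: 0.0, 4.0, 13.0, 23.0, 19.0, 16.0, 0.0 L/s; ΣQ_DR = 75.00 L/s, peak = 23.0 L/s.
Runoff depth d = ΣQ_DR·Δt / A = 75.00 × 5400 / (5.06 ha) = 8.004 mm.
The 1-cm UH is the DRH scaled by (10 mm)/d, so U_p = 23.0 × 10/8.004 = 28.7 L/s.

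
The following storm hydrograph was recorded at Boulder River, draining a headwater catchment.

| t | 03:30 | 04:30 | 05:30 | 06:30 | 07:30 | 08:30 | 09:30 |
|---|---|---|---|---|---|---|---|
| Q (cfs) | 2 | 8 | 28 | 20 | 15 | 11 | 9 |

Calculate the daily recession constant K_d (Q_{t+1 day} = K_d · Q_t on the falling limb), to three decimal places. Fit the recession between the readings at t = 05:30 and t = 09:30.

K_d ≈ 0.001

Between t = 05:30 and t = 09:30 the flow falls from 28 to 9 cfs over 4×1 h = 4 h.
Per-interval ratio K = (9/28)^(1/4) = 0.7530; K_d = K^(24/1) = 0.001.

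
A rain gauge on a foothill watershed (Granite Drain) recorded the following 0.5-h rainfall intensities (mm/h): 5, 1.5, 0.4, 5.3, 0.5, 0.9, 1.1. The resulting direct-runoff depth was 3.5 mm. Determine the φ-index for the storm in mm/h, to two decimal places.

Only the 2 blocks with intensity above φ contribute runoff: 5, 5.3 mm/h.
Σ(I−φ)·Δt = d  ⇒  (5+5.3 − 2φ)·0.5 = 3.5
φ = (10.30 − 3.5/0.5) / 2 = 1.65 mm/h.

φ ≈ 1.65 mm/h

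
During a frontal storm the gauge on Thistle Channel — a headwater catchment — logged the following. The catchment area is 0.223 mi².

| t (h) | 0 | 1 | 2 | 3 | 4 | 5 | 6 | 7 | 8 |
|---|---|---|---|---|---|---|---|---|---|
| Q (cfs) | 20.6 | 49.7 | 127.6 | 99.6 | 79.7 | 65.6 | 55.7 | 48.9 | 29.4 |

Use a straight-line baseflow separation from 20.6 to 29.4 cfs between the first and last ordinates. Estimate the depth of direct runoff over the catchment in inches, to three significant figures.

Direct runoff: 0.00, 28.00, 104.80, 75.70, 54.70, 39.50, 28.50, 20.60, 0.00 cfs; ΣQ_DR = 351.8 cfs.
V = ΣQ_DR · Δt = 351.8 × 3600 s = 1.266 × 10^6 ft³.
Over A = 0.223 mi², depth = V / A = 2.44 in.

d ≈ 2.44 in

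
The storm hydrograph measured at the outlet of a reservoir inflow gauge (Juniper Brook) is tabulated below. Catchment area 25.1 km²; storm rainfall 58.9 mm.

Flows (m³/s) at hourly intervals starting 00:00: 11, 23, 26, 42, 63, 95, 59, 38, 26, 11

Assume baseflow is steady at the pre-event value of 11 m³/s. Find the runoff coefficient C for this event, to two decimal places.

ΣQ_DR = 284.0 m³/s; V = ΣQ_DR·Δt = 1.022 × 10^6 m³.
Runoff depth d = V / A = 40.73 mm.
C = d / P = 40.73 / 58.9 = 0.69.

C ≈ 0.69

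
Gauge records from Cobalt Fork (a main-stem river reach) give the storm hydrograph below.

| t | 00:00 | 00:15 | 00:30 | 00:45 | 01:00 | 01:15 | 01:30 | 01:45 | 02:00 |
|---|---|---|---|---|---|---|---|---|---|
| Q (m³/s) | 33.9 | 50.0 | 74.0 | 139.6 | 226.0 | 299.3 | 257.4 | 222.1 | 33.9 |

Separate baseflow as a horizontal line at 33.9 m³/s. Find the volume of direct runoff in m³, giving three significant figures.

Direct-runoff ordinates (Q − Q_b): 0.0, 16.1, 40.1, 105.7, 192.1, 265.4, 223.5, 188.2, 0.0 m³/s.
ΣQ_DR = 1031 m³/s.
With Δt = 0.25 h = 900 s, V = ΣQ_DR · Δt = 1031 × 900 = 9.28 × 10^5 m³.

V ≈ 9.28 × 10^5 m³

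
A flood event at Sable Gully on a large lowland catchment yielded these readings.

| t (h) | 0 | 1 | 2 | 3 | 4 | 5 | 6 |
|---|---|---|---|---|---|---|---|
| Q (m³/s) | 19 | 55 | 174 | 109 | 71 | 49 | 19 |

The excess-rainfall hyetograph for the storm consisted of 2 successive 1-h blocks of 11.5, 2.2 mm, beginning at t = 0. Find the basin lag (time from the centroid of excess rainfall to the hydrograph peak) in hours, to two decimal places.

Centroid of excess rainfall: t_c = Σ P_i·t̄_i / ΣP_i = 0.6606 h (block centres at 0.5, 1.5 h).
Hydrograph peak occurs at t = 2 h, so basin lag t_L = 2 − 0.6606 = 1.34 h.

t_L ≈ 1.34 h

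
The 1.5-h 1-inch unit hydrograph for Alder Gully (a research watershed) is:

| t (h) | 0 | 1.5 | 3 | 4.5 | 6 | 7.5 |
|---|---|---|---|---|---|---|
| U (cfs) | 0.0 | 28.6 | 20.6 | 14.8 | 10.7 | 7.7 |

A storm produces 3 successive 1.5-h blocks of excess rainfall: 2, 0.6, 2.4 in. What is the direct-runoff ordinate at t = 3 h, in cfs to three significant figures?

By discrete convolution, Q_j = Σ (P_i / 1 in) · U_{j−i}.
At t = 3 h (j=2): Q = (2/1)·20.6 + (0.6/1)·28.6 + (2.4/1)·0.0 = 58.4 cfs.

Q ≈ 58.4 cfs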